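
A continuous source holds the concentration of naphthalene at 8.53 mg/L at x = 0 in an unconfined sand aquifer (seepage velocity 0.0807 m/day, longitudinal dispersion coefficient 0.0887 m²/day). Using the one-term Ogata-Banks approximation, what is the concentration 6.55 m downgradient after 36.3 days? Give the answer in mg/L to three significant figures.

0.655 mg/L

For a continuous step input, C/C₀ ≈ ½·erfc((x−vt)/(2√(Dt))).
vt = 0.0807 × 36.3 = 2.92941 m and 2√(Dt) = 2√(0.0887 × 36.3) = 3.589 m.
Argument (x−vt)/(2√(Dt)) = (6.55 − 2.92941)/3.589 = 1.009; ½·erfc(1.009) = 0.07680.
C = 8.53 × 0.07680 = 0.655 mg/L.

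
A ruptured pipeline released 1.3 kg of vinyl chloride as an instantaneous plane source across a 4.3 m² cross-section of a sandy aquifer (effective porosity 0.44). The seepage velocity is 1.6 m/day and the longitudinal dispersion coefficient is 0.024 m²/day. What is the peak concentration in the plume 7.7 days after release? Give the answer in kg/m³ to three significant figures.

The peak of an instantaneous 1D plume sits at x = vt; there the Gaussian factor is 1 and C_max = M/(n_e·A·√(4πDt)), where n_e·A is the pore area the mass is dissolved in.
√(4πDt) = √(4π × 0.024 × 7.7) = 1.524 m, so C_max = 1.3/(0.44 × 4.3 × 1.524) = 0.451 kg/m³.

0.451 kg/m³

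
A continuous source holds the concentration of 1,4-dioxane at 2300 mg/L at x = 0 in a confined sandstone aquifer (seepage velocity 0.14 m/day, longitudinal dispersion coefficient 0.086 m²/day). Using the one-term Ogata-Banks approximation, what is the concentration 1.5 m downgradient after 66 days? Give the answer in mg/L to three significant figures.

2280 mg/L

For a continuous step input, C/C₀ ≈ ½·erfc((x−vt)/(2√(Dt))).
vt = 0.14 × 66 = 9.24 m and 2√(Dt) = 2√(0.086 × 66) = 4.765 m.
Argument (x−vt)/(2√(Dt)) = (1.5 − 9.24)/4.765 = -1.624; ½·erfc(-1.624) = 0.9892.
C = 2300 × 0.9892 = 2280 mg/L.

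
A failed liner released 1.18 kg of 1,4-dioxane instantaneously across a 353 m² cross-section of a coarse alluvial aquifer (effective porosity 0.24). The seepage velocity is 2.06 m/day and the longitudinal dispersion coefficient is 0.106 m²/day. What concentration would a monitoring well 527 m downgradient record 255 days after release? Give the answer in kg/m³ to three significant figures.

For an instantaneous plane source, C(x,t) = M/(n_e·A·√(4πDt)) · exp(−(x−vt)²/(4Dt)), with n_e·A the pore (flow) area.
Plume center vt = 2.06 × 255 = 525.3 m, so the well at 527 m is 1.7 m downgradient of the peak.
√(4πDt) = 18.43 m, giving peak height M/(n_e·A·√(4πDt)) = 1.18/(0.24 × 353 × 18.43) = 0.0007557 kg/m³.
(x−vt)²/(4Dt) = (1.7)²/(4 × 0.106 × 255) = 0.02673; exp(−0.02673) = 0.9736.
C = 0.0007557 × 0.9736 = 0.000736 kg/m³.

0.000736 kg/m³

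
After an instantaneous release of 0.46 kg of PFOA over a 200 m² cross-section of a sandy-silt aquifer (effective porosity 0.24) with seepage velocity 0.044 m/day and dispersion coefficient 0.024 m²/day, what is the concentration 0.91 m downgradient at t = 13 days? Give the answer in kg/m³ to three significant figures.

For an instantaneous plane source, C(x,t) = M/(n_e·A·√(4πDt)) · exp(−(x−vt)²/(4Dt)), with n_e·A the pore (flow) area.
Plume center vt = 0.044 × 13 = 0.572 m, so the well at 0.91 m is 0.338 m downgradient of the peak.
√(4πDt) = 1.980 m, giving peak height M/(n_e·A·√(4πDt)) = 0.46/(0.24 × 200 × 1.980) = 0.004840 kg/m³.
(x−vt)²/(4Dt) = (0.338)²/(4 × 0.024 × 13) = 0.09154; exp(−0.09154) = 0.9125.
C = 0.004840 × 0.9125 = 0.00442 kg/m³.

0.00442 kg/m³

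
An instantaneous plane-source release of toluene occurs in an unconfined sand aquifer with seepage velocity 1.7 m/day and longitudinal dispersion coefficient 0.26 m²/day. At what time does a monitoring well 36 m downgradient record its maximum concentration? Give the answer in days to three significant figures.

For the 1D instantaneous-source solution, setting ∂C/∂t = 0 at fixed x gives v²t² + 2Dt − x² = 0, so t = (√(D² + v²x²) − D)/v².
√(D² + v²x²) = √(0.26² + 1.7² × 36²) = 61.20; v² = 2.89.
t = (61.20 − 0.26)/2.89 = 21.1 days (vs. the pure-advection estimate x/v = 21.2 d).

21.1 days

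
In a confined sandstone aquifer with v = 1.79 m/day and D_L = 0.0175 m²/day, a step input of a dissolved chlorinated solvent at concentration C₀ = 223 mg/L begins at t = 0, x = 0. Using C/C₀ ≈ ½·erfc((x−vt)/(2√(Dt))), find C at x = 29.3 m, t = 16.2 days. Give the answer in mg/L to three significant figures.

For a continuous step input, C/C₀ ≈ ½·erfc((x−vt)/(2√(Dt))).
vt = 1.79 × 16.2 = 28.998 m and 2√(Dt) = 2√(0.0175 × 16.2) = 1.065 m.
Argument (x−vt)/(2√(Dt)) = (29.3 − 28.998)/1.065 = 0.2836; ½·erfc(0.2836) = 0.3442.
C = 223 × 0.3442 = 76.8 mg/L.

76.8 mg/L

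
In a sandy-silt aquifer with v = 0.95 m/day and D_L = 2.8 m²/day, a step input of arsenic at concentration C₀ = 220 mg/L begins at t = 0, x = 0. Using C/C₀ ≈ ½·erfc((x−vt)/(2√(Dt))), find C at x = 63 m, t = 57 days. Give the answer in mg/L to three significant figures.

68.2 mg/L

For a continuous step input, C/C₀ ≈ ½·erfc((x−vt)/(2√(Dt))).
vt = 0.95 × 57 = 54.15 m and 2√(Dt) = 2√(2.8 × 57) = 25.27 m.
Argument (x−vt)/(2√(Dt)) = (63 − 54.15)/25.27 = 0.3502; ½·erfc(0.3502) = 0.3102.
C = 220 × 0.3102 = 68.2 mg/L.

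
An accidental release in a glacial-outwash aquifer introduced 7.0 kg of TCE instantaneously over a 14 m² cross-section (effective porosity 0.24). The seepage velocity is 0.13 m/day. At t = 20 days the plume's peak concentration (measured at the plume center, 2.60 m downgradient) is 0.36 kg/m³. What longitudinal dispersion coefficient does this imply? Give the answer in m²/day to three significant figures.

0.133 m²/day

At the plume center C_max = M/(n_e·A·√(4πDt)), so D = M²/(4πt·(n_e·A·C_max)²).
n_e·A·C_max = 0.24 × 14 × 0.36 = 1.210 kg/m.
D = 7.0²/(4π × 20 × 1.210²) = 0.133 m²/day.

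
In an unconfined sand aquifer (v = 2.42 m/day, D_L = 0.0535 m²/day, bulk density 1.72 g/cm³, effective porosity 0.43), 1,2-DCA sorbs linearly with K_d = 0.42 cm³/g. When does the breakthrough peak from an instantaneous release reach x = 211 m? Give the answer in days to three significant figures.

234 days

Retardation factor R = 1 + ρ_b·K_d/n = 1 + 1.72 × 0.42/0.43 = 2.680.
Sorption retards both mechanisms: v_R = v/R = 0.9030 m/day, D_R = D/R = 0.01996 m²/day.
Peak time from v_R²t² + 2D_R t − x² = 0: t = (√(D_R² + v_R²x²) − D_R)/v_R².
√(D_R² + v_R²x²) = √(0.01996² + 0.9030² × 211²) = 190.5; v_R² = 0.8154.
t = (190.5 − 0.01996)/0.8154 = 234 days.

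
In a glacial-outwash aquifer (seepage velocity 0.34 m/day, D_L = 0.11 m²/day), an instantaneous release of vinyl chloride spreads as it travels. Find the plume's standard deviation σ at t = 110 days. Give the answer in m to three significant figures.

4.92 m

Dispersive spreading gives a Gaussian with σ² = 2Dt; advection only shifts the center.
σ = √(2 × 0.11 × 110) = 4.92 m.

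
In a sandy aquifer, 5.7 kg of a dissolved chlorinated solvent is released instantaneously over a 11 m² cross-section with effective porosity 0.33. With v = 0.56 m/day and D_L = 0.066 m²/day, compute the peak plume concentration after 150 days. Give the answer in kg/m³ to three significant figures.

0.141 kg/m³

The peak of an instantaneous 1D plume sits at x = vt; there the Gaussian factor is 1 and C_max = M/(n_e·A·√(4πDt)), where n_e·A is the pore area the mass is dissolved in.
√(4πDt) = √(4π × 0.066 × 150) = 11.15 m, so C_max = 5.7/(0.33 × 11 × 11.15) = 0.141 kg/m³.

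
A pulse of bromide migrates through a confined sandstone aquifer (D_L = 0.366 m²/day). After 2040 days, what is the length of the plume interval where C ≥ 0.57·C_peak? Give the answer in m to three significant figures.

81.9 m

The plume is Gaussian with σ = √(2Dt) = √(2 × 0.366 × 2040) = 38.64 m.
C/C_peak = exp(−Δx²/(2σ²)) = 0.57 ⇒ Δx = σ·√(−2 ln 0.57) = 38.64 × 1.060 = 40.96 m.
Width = 2Δx = 81.9 m.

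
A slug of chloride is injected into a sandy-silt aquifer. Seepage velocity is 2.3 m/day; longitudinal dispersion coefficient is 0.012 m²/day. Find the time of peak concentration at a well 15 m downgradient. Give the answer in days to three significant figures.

For the 1D instantaneous-source solution, setting ∂C/∂t = 0 at fixed x gives v²t² + 2Dt − x² = 0, so t = (√(D² + v²x²) − D)/v².
√(D² + v²x²) = √(0.012² + 2.3² × 15²) = 34.50; v² = 5.29.
t = (34.50 − 0.012)/5.29 = 6.52 days (vs. the pure-advection estimate x/v = 6.52 d).

6.52 days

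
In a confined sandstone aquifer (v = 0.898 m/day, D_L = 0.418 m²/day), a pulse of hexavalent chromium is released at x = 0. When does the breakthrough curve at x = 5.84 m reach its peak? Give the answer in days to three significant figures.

6.01 days

For the 1D instantaneous-source solution, setting ∂C/∂t = 0 at fixed x gives v²t² + 2Dt − x² = 0, so t = (√(D² + v²x²) − D)/v².
√(D² + v²x²) = √(0.418² + 0.898² × 5.84²) = 5.261; v² = 0.806404.
t = (5.261 − 0.418)/0.806404 = 6.01 days (vs. the pure-advection estimate x/v = 6.50 d).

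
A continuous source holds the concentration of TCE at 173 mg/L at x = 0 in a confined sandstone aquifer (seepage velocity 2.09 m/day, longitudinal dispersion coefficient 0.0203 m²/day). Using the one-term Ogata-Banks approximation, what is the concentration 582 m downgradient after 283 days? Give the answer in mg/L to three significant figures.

173 mg/L

For a continuous step input, C/C₀ ≈ ½·erfc((x−vt)/(2√(Dt))).
vt = 2.09 × 283 = 591.47 m and 2√(Dt) = 2√(0.0203 × 283) = 4.794 m.
Argument (x−vt)/(2√(Dt)) = (582 − 591.47)/4.794 = -1.975; ½·erfc(-1.975) = 0.9974.
C = 173 × 0.9974 = 173 mg/L.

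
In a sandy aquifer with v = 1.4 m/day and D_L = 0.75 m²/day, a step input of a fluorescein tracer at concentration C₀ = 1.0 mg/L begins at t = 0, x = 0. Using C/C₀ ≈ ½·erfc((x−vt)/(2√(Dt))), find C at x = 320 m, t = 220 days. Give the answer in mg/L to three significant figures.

For a continuous step input, C/C₀ ≈ ½·erfc((x−vt)/(2√(Dt))).
vt = 1.4 × 220 = 308 m and 2√(Dt) = 2√(0.75 × 220) = 25.69 m.
Argument (x−vt)/(2√(Dt)) = (320 − 308)/25.69 = 0.4671; ½·erfc(0.4671) = 0.2544.
C = 1.0 × 0.2544 = 0.254 mg/L.

0.254 mg/L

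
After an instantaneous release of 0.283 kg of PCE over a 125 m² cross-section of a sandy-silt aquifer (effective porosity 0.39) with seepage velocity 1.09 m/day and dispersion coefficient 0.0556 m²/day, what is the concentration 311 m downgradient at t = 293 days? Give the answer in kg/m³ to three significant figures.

For an instantaneous plane source, C(x,t) = M/(n_e·A·√(4πDt)) · exp(−(x−vt)²/(4Dt)), with n_e·A the pore (flow) area.
Plume center vt = 1.09 × 293 = 319.37 m, so the well at 311 m is 8.37 m upgradient of the peak.
√(4πDt) = 14.31 m, giving peak height M/(n_e·A·√(4πDt)) = 0.283/(0.39 × 125 × 14.31) = 0.0004057 kg/m³.
(x−vt)²/(4Dt) = (-8.37)²/(4 × 0.0556 × 293) = 1.075; exp(−1.075) = 0.3413.
C = 0.0004057 × 0.3413 = 0.000138 kg/m³.

0.000138 kg/m³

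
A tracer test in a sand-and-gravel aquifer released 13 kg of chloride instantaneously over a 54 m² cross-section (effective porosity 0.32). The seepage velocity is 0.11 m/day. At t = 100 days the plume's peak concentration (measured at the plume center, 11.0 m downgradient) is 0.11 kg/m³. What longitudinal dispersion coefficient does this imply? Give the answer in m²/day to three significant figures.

0.0372 m²/day

At the plume center C_max = M/(n_e·A·√(4πDt)), so D = M²/(4πt·(n_e·A·C_max)²).
n_e·A·C_max = 0.32 × 54 × 0.11 = 1.901 kg/m.
D = 13²/(4π × 100 × 1.901²) = 0.0372 m²/day.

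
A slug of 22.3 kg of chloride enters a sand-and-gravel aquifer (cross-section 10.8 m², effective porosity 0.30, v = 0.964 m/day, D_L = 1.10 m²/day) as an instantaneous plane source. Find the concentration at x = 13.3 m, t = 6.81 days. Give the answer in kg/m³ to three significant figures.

For an instantaneous plane source, C(x,t) = M/(n_e·A·√(4πDt)) · exp(−(x−vt)²/(4Dt)), with n_e·A the pore (flow) area.
Plume center vt = 0.964 × 6.81 = 6.56484 m, so the well at 13.3 m is 6.73516 m downgradient of the peak.
√(4πDt) = 9.702 m, giving peak height M/(n_e·A·√(4πDt)) = 22.3/(0.30 × 10.8 × 9.702) = 0.7094 kg/m³.
(x−vt)²/(4Dt) = (6.73516)²/(4 × 1.10 × 6.81) = 1.514; exp(−1.514) = 0.2200.
C = 0.7094 × 0.2200 = 0.156 kg/m³.

0.156 kg/m³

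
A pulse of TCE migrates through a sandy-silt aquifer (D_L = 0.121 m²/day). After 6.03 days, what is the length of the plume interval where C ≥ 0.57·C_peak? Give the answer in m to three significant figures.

The plume is Gaussian with σ = √(2Dt) = √(2 × 0.121 × 6.03) = 1.208 m.
C/C_peak = exp(−Δx²/(2σ²)) = 0.57 ⇒ Δx = σ·√(−2 ln 0.57) = 1.208 × 1.060 = 1.280 m.
Width = 2Δx = 2.56 m.

2.56 m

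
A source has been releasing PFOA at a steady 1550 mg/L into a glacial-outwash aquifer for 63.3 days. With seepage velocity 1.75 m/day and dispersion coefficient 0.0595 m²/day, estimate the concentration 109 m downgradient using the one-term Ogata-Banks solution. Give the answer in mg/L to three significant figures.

For a continuous step input, C/C₀ ≈ ½·erfc((x−vt)/(2√(Dt))).
vt = 1.75 × 63.3 = 110.775 m and 2√(Dt) = 2√(0.0595 × 63.3) = 3.881 m.
Argument (x−vt)/(2√(Dt)) = (109 − 110.775)/3.881 = -0.4574; ½·erfc(-0.4574) = 0.7411.
C = 1550 × 0.7411 = 1150 mg/L.

1150 mg/L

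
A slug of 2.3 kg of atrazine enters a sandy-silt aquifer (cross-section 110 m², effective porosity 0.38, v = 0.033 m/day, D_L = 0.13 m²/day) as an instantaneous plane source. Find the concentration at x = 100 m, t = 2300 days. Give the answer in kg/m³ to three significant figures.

For an instantaneous plane source, C(x,t) = M/(n_e·A·√(4πDt)) · exp(−(x−vt)²/(4Dt)), with n_e·A the pore (flow) area.
Plume center vt = 0.033 × 2300 = 75.9 m, so the well at 100 m is 24.1 m downgradient of the peak.
√(4πDt) = 61.30 m, giving peak height M/(n_e·A·√(4πDt)) = 2.3/(0.38 × 110 × 61.30) = 0.0008976 kg/m³.
(x−vt)²/(4Dt) = (24.1)²/(4 × 0.13 × 2300) = 0.4856; exp(−0.4856) = 0.6153.
C = 0.0008976 × 0.6153 = 0.000552 kg/m³.

0.000552 kg/m³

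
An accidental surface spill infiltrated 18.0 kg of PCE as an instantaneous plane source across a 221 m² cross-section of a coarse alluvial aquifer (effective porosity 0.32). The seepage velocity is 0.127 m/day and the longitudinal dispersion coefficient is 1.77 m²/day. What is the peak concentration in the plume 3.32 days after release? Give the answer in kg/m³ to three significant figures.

The peak of an instantaneous 1D plume sits at x = vt; there the Gaussian factor is 1 and C_max = M/(n_e·A·√(4πDt)), where n_e·A is the pore area the mass is dissolved in.
√(4πDt) = √(4π × 1.77 × 3.32) = 8.593 m, so C_max = 18.0/(0.32 × 221 × 8.593) = 0.0296 kg/m³.

0.0296 kg/m³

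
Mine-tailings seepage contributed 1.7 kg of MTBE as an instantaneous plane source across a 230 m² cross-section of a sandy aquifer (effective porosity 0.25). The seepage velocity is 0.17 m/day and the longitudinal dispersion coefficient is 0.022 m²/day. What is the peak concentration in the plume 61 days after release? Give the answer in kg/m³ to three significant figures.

The peak of an instantaneous 1D plume sits at x = vt; there the Gaussian factor is 1 and C_max = M/(n_e·A·√(4πDt)), where n_e·A is the pore area the mass is dissolved in.
√(4πDt) = √(4π × 0.022 × 61) = 4.107 m, so C_max = 1.7/(0.25 × 230 × 4.107) = 0.00720 kg/m³.

0.00720 kg/m³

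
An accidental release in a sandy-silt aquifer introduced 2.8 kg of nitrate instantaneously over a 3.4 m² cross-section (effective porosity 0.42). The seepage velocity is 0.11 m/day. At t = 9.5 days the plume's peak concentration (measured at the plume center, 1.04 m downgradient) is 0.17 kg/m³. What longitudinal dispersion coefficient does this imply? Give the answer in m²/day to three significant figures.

1.11 m²/day

At the plume center C_max = M/(n_e·A·√(4πDt)), so D = M²/(4πt·(n_e·A·C_max)²).
n_e·A·C_max = 0.42 × 3.4 × 0.17 = 0.2428 kg/m.
D = 2.8²/(4π × 9.5 × 0.2428²) = 1.11 m²/day.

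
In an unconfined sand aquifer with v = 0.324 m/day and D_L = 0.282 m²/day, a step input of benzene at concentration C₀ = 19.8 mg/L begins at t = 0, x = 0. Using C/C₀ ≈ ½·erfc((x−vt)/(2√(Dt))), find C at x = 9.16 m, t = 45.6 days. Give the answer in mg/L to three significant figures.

17.1 mg/L

For a continuous step input, C/C₀ ≈ ½·erfc((x−vt)/(2√(Dt))).
vt = 0.324 × 45.6 = 14.7744 m and 2√(Dt) = 2√(0.282 × 45.6) = 7.172 m.
Argument (x−vt)/(2√(Dt)) = (9.16 − 14.7744)/7.172 = -0.7828; ½·erfc(-0.7828) = 0.8659.
C = 19.8 × 0.8659 = 17.1 mg/L.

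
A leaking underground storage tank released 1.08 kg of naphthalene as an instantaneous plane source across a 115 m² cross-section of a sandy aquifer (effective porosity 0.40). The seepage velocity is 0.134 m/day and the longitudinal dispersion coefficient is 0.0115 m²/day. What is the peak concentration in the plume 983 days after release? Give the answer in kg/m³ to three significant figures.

0.00197 kg/m³

The peak of an instantaneous 1D plume sits at x = vt; there the Gaussian factor is 1 and C_max = M/(n_e·A·√(4πDt)), where n_e·A is the pore area the mass is dissolved in.
√(4πDt) = √(4π × 0.0115 × 983) = 11.92 m, so C_max = 1.08/(0.40 × 115 × 11.92) = 0.00197 kg/m³.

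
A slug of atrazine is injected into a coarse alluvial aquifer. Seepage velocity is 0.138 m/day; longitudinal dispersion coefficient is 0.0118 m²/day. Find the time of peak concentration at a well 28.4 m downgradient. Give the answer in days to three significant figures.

For the 1D instantaneous-source solution, setting ∂C/∂t = 0 at fixed x gives v²t² + 2Dt − x² = 0, so t = (√(D² + v²x²) − D)/v².
√(D² + v²x²) = √(0.0118² + 0.138² × 28.4²) = 3.919; v² = 0.019044.
t = (3.919 − 0.0118)/0.019044 = 205 days (vs. the pure-advection estimate x/v = 206 d).

205 days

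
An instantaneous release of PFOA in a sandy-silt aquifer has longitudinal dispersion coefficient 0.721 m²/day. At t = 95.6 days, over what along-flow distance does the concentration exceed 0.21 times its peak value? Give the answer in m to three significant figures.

The plume is Gaussian with σ = √(2Dt) = √(2 × 0.721 × 95.6) = 11.74 m.
C/C_peak = exp(−Δx²/(2σ²)) = 0.21 ⇒ Δx = σ·√(−2 ln 0.21) = 11.74 × 1.767 = 20.74 m.
Width = 2Δx = 41.5 m.

41.5 m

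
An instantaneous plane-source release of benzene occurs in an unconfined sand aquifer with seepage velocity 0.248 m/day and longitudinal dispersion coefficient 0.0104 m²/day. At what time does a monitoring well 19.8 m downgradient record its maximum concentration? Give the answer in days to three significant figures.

For the 1D instantaneous-source solution, setting ∂C/∂t = 0 at fixed x gives v²t² + 2Dt − x² = 0, so t = (√(D² + v²x²) − D)/v².
√(D² + v²x²) = √(0.0104² + 0.248² × 19.8²) = 4.910; v² = 0.061504.
t = (4.910 − 0.0104)/0.061504 = 79.7 days (vs. the pure-advection estimate x/v = 79.8 d).

79.7 days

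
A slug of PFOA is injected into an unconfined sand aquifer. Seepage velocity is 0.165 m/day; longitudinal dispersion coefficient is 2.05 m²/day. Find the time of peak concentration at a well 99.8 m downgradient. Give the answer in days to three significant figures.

534 days

For the 1D instantaneous-source solution, setting ∂C/∂t = 0 at fixed x gives v²t² + 2Dt − x² = 0, so t = (√(D² + v²x²) − D)/v².
√(D² + v²x²) = √(2.05² + 0.165² × 99.8²) = 16.59; v² = 0.027225.
t = (16.59 − 2.05)/0.027225 = 534 days (vs. the pure-advection estimate x/v = 605 d).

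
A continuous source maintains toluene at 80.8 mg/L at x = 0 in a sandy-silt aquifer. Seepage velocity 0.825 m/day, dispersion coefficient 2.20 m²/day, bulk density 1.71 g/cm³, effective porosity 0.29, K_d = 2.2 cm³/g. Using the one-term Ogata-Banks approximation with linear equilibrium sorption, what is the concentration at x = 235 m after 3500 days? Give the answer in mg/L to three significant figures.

Retardation factor R = 1 + ρ_b·K_d/n = 1 + 1.71 × 2.2/0.29 = 13.97.
Sorption retards both mechanisms: v_R = v/R = 0.05906 m/day, D_R = D/R = 0.1575 m²/day.
v_R·t = 0.05906 × 3500 = 206.71 m; 2√(D_R t) = 46.96 m; argument = (235 − 206.71)/46.96 = 0.6024.
C = C₀ × ½·erfc(0.6024) = 80.8 × 0.1971 = 15.9 mg/L.

15.9 mg/L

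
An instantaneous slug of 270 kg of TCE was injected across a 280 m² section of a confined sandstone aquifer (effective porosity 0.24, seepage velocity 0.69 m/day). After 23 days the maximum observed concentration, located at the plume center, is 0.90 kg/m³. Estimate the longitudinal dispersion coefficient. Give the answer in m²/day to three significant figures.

At the plume center C_max = M/(n_e·A·√(4πDt)), so D = M²/(4πt·(n_e·A·C_max)²).
n_e·A·C_max = 0.24 × 280 × 0.90 = 60.48 kg/m.
D = 270²/(4π × 23 × 60.48²) = 0.0690 m²/day.

0.0690 m²/day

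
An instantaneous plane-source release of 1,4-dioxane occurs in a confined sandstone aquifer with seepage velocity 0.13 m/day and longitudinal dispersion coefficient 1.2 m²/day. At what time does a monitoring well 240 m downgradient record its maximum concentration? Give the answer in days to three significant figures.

1780 days

For the 1D instantaneous-source solution, setting ∂C/∂t = 0 at fixed x gives v²t² + 2Dt − x² = 0, so t = (√(D² + v²x²) − D)/v².
√(D² + v²x²) = √(1.2² + 0.13² × 240²) = 31.22; v² = 0.0169.
t = (31.22 − 1.2)/0.0169 = 1780 days (vs. the pure-advection estimate x/v = 1850 d).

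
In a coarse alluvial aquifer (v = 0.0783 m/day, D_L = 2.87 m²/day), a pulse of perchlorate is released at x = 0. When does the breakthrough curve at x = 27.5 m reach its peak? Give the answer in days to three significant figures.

For the 1D instantaneous-source solution, setting ∂C/∂t = 0 at fixed x gives v²t² + 2Dt − x² = 0, so t = (√(D² + v²x²) − D)/v².
√(D² + v²x²) = √(2.87² + 0.0783² × 27.5²) = 3.588; v² = 0.00613089.
t = (3.588 − 2.87)/0.00613089 = 117 days (vs. the pure-advection estimate x/v = 351 d).

117 days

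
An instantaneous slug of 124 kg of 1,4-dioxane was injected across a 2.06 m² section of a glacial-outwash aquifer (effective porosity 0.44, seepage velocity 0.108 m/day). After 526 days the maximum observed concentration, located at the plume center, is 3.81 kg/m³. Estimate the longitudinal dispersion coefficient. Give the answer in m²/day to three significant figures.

0.195 m²/day

At the plume center C_max = M/(n_e·A·√(4πDt)), so D = M²/(4πt·(n_e·A·C_max)²).
n_e·A·C_max = 0.44 × 2.06 × 3.81 = 3.453 kg/m.
D = 124²/(4π × 526 × 3.453²) = 0.195 m²/day.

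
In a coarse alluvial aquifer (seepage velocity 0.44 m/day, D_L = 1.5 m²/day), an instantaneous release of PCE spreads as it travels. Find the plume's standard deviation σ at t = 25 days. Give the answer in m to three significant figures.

8.66 m

Dispersive spreading gives a Gaussian with σ² = 2Dt; advection only shifts the center.
σ = √(2 × 1.5 × 25) = 8.66 m.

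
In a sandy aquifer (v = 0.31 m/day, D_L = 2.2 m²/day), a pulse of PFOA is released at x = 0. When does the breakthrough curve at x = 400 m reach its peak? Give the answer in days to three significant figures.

For the 1D instantaneous-source solution, setting ∂C/∂t = 0 at fixed x gives v²t² + 2Dt − x² = 0, so t = (√(D² + v²x²) − D)/v².
√(D² + v²x²) = √(2.2² + 0.31² × 400²) = 124.0; v² = 0.0961.
t = (124.0 − 2.2)/0.0961 = 1270 days (vs. the pure-advection estimate x/v = 1290 d).

1270 days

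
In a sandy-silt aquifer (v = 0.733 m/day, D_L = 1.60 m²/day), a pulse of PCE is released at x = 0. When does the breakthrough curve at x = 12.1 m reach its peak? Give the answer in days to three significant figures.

For the 1D instantaneous-source solution, setting ∂C/∂t = 0 at fixed x gives v²t² + 2Dt − x² = 0, so t = (√(D² + v²x²) − D)/v².
√(D² + v²x²) = √(1.60² + 0.733² × 12.1²) = 9.012; v² = 0.537289.
t = (9.012 − 1.60)/0.537289 = 13.8 days (vs. the pure-advection estimate x/v = 16.5 d).

13.8 days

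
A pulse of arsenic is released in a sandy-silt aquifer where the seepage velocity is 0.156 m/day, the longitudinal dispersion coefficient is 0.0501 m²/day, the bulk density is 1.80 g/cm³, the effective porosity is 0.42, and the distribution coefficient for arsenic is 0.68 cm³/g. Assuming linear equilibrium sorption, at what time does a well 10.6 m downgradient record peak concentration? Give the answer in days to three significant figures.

Retardation factor R = 1 + ρ_b·K_d/n = 1 + 1.80 × 0.68/0.42 = 3.914.
Sorption retards both mechanisms: v_R = v/R = 0.03986 m/day, D_R = D/R = 0.01280 m²/day.
Peak time from v_R²t² + 2D_R t − x² = 0: t = (√(D_R² + v_R²x²) − D_R)/v_R².
√(D_R² + v_R²x²) = √(0.01280² + 0.03986² × 10.6²) = 0.4227; v_R² = 0.001589.
t = (0.4227 − 0.01280)/0.001589 = 258 days.

258 days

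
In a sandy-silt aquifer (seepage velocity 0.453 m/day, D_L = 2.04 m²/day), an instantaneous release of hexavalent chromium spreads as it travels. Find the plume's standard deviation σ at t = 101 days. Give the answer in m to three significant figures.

20.3 m

Dispersive spreading gives a Gaussian with σ² = 2Dt; advection only shifts the center.
σ = √(2 × 2.04 × 101) = 20.3 m.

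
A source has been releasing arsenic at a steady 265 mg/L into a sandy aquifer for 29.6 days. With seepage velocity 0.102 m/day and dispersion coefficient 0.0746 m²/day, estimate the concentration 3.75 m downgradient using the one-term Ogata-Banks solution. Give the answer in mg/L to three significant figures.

96.5 mg/L

For a continuous step input, C/C₀ ≈ ½·erfc((x−vt)/(2√(Dt))).
vt = 0.102 × 29.6 = 3.0192 m and 2√(Dt) = 2√(0.0746 × 29.6) = 2.972 m.
Argument (x−vt)/(2√(Dt)) = (3.75 − 3.0192)/2.972 = 0.2459; ½·erfc(0.2459) = 0.3640.
C = 265 × 0.3640 = 96.5 mg/L.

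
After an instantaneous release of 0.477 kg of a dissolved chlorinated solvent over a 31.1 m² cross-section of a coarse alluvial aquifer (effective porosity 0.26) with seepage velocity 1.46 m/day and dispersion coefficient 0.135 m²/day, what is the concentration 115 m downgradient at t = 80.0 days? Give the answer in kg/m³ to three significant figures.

0.00470 kg/m³

For an instantaneous plane source, C(x,t) = M/(n_e·A·√(4πDt)) · exp(−(x−vt)²/(4Dt)), with n_e·A the pore (flow) area.
Plume center vt = 1.46 × 80.0 = 116.8 m, so the well at 115 m is 1.8 m upgradient of the peak.
√(4πDt) = 11.65 m, giving peak height M/(n_e·A·√(4πDt)) = 0.477/(0.26 × 31.1 × 11.65) = 0.005064 kg/m³.
(x−vt)²/(4Dt) = (-1.8)²/(4 × 0.135 × 80.0) = 0.07500; exp(−0.07500) = 0.9277.
C = 0.005064 × 0.9277 = 0.00470 kg/m³.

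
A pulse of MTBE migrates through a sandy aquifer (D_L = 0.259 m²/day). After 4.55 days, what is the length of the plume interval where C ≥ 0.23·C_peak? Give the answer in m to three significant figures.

The plume is Gaussian with σ = √(2Dt) = √(2 × 0.259 × 4.55) = 1.535 m.
C/C_peak = exp(−Δx²/(2σ²)) = 0.23 ⇒ Δx = σ·√(−2 ln 0.23) = 1.535 × 1.714 = 2.631 m.
Width = 2Δx = 5.26 m.

5.26 m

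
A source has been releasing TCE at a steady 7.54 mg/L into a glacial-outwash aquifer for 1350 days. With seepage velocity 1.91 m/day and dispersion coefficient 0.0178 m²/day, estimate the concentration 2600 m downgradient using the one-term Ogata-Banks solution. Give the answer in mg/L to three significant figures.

For a continuous step input, C/C₀ ≈ ½·erfc((x−vt)/(2√(Dt))).
vt = 1.91 × 1350 = 2578.5 m and 2√(Dt) = 2√(0.0178 × 1350) = 9.804 m.
Argument (x−vt)/(2√(Dt)) = (2600 − 2578.5)/9.804 = 2.193; ½·erfc(2.193) = 0.0009631.
C = 7.54 × 0.0009631 = 0.00726 mg/L.

0.00726 mg/L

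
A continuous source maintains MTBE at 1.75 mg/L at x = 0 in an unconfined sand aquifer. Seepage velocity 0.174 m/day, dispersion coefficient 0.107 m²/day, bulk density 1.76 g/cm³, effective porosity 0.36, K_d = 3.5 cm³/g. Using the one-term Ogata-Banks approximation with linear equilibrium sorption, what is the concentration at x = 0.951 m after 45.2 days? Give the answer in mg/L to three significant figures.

Retardation factor R = 1 + ρ_b·K_d/n = 1 + 1.76 × 3.5/0.36 = 18.11.
Sorption retards both mechanisms: v_R = v/R = 0.009608 m/day, D_R = D/R = 0.005908 m²/day.
v_R·t = 0.009608 × 45.2 = 0.4342816 m; 2√(D_R t) = 1.034 m; argument = (0.951 − 0.4342816)/1.034 = 0.4997.
C = C₀ × ½·erfc(0.4997) = 1.75 × 0.2399 = 0.420 mg/L.

0.420 mg/L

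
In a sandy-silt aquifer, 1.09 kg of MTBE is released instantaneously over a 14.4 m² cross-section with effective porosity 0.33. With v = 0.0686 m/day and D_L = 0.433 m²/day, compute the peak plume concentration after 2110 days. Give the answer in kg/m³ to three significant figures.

0.00214 kg/m³

The peak of an instantaneous 1D plume sits at x = vt; there the Gaussian factor is 1 and C_max = M/(n_e·A·√(4πDt)), where n_e·A is the pore area the mass is dissolved in.
√(4πDt) = √(4π × 0.433 × 2110) = 107.1 m, so C_max = 1.09/(0.33 × 14.4 × 107.1) = 0.00214 kg/m³.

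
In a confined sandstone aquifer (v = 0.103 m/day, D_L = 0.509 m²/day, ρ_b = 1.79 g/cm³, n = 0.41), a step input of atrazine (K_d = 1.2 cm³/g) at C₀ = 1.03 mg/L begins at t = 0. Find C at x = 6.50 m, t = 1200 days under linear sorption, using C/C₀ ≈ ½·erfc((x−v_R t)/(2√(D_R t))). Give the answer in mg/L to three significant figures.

Retardation factor R = 1 + ρ_b·K_d/n = 1 + 1.79 × 1.2/0.41 = 6.239.
Sorption retards both mechanisms: v_R = v/R = 0.01651 m/day, D_R = D/R = 0.08158 m²/day.
v_R·t = 0.01651 × 1200 = 19.812 m; 2√(D_R t) = 19.79 m; argument = (6.50 − 19.812)/19.79 = -0.6727.
C = C₀ × ½·erfc(-0.6727) = 1.03 × 0.8293 = 0.854 mg/L.

0.854 mg/L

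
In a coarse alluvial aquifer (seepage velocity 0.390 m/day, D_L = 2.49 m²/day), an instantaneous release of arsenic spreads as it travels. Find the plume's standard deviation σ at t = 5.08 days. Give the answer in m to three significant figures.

Dispersive spreading gives a Gaussian with σ² = 2Dt; advection only shifts the center.
σ = √(2 × 2.49 × 5.08) = 5.03 m.

5.03 m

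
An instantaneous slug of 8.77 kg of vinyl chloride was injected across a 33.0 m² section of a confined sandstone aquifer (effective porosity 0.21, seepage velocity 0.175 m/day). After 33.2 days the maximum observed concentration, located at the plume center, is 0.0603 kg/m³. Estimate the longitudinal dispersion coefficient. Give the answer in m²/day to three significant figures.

At the plume center C_max = M/(n_e·A·√(4πDt)), so D = M²/(4πt·(n_e·A·C_max)²).
n_e·A·C_max = 0.21 × 33.0 × 0.0603 = 0.4179 kg/m.
D = 8.77²/(4π × 33.2 × 0.4179²) = 1.06 m²/day.

1.06 m²/day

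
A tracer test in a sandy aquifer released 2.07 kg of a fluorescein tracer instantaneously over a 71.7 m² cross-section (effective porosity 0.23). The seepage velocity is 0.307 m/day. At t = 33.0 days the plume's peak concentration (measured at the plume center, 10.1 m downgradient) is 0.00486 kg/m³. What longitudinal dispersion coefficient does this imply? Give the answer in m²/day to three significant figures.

At the plume center C_max = M/(n_e·A·√(4πDt)), so D = M²/(4πt·(n_e·A·C_max)²).
n_e·A·C_max = 0.23 × 71.7 × 0.00486 = 0.08015 kg/m.
D = 2.07²/(4π × 33.0 × 0.08015²) = 1.61 m²/day.

1.61 m²/day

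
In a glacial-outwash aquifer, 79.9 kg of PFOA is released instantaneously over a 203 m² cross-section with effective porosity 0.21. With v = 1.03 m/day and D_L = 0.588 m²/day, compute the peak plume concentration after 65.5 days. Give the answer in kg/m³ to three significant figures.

The peak of an instantaneous 1D plume sits at x = vt; there the Gaussian factor is 1 and C_max = M/(n_e·A·√(4πDt)), where n_e·A is the pore area the mass is dissolved in.
√(4πDt) = √(4π × 0.588 × 65.5) = 22.00 m, so C_max = 79.9/(0.21 × 203 × 22.00) = 0.0852 kg/m³.

0.0852 kg/m³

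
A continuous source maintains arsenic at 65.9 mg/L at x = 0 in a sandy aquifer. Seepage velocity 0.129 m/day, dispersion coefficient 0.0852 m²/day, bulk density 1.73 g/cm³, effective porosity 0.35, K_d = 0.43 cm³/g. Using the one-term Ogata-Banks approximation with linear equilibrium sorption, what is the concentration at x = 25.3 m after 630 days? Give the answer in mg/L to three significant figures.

Retardation factor R = 1 + ρ_b·K_d/n = 1 + 1.73 × 0.43/0.35 = 3.125.
Sorption retards both mechanisms: v_R = v/R = 0.04128 m/day, D_R = D/R = 0.02726 m²/day.
v_R·t = 0.04128 × 630 = 26.0064 m; 2√(D_R t) = 8.288 m; argument = (25.3 − 26.0064)/8.288 = -0.08523.
C = C₀ × ½·erfc(-0.08523) = 65.9 × 0.5480 = 36.1 mg/L.

36.1 mg/L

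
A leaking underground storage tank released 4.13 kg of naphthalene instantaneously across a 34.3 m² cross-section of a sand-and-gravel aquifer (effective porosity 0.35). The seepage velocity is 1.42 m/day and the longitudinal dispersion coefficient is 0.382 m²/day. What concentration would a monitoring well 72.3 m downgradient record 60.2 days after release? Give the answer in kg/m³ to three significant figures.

0.00306 kg/m³

For an instantaneous plane source, C(x,t) = M/(n_e·A·√(4πDt)) · exp(−(x−vt)²/(4Dt)), with n_e·A the pore (flow) area.
Plume center vt = 1.42 × 60.2 = 85.484 m, so the well at 72.3 m is 13.184 m upgradient of the peak.
√(4πDt) = 17.00 m, giving peak height M/(n_e·A·√(4πDt)) = 4.13/(0.35 × 34.3 × 17.00) = 0.02024 kg/m³.
(x−vt)²/(4Dt) = (-13.184)²/(4 × 0.382 × 60.2) = 1.890; exp(−1.890) = 0.1511.
C = 0.02024 × 0.1511 = 0.00306 kg/m³.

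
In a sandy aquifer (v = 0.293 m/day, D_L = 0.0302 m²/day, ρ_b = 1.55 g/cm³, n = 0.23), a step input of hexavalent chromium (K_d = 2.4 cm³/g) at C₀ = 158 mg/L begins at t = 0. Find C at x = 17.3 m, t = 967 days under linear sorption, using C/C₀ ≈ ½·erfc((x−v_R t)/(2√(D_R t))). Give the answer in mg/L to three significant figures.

52.4 mg/L

Retardation factor R = 1 + ρ_b·K_d/n = 1 + 1.55 × 2.4/0.23 = 17.17.
Sorption retards both mechanisms: v_R = v/R = 0.01706 m/day, D_R = D/R = 0.001759 m²/day.
v_R·t = 0.01706 × 967 = 16.49702 m; 2√(D_R t) = 2.608 m; argument = (17.3 − 16.49702)/2.608 = 0.3079.
C = C₀ × ½·erfc(0.3079) = 158 × 0.3316 = 52.4 mg/L.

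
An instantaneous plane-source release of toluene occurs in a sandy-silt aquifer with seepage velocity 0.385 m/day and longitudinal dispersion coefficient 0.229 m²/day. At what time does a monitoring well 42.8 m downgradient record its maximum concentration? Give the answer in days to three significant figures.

For the 1D instantaneous-source solution, setting ∂C/∂t = 0 at fixed x gives v²t² + 2Dt − x² = 0, so t = (√(D² + v²x²) − D)/v².
√(D² + v²x²) = √(0.229² + 0.385² × 42.8²) = 16.48; v² = 0.148225.
t = (16.48 − 0.229)/0.148225 = 110 days (vs. the pure-advection estimate x/v = 111 d).

110 days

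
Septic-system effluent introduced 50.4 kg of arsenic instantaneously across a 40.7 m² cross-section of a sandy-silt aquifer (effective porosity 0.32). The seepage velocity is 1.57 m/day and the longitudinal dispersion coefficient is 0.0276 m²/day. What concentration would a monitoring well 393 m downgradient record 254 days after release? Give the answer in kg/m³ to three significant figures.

For an instantaneous plane source, C(x,t) = M/(n_e·A·√(4πDt)) · exp(−(x−vt)²/(4Dt)), with n_e·A the pore (flow) area.
Plume center vt = 1.57 × 254 = 398.78 m, so the well at 393 m is 5.78 m upgradient of the peak.
√(4πDt) = 9.386 m, giving peak height M/(n_e·A·√(4πDt)) = 50.4/(0.32 × 40.7 × 9.386) = 0.4123 kg/m³.
(x−vt)²/(4Dt) = (-5.78)²/(4 × 0.0276 × 254) = 1.191; exp(−1.191) = 0.3039.
C = 0.4123 × 0.3039 = 0.125 kg/m³.

0.125 kg/m³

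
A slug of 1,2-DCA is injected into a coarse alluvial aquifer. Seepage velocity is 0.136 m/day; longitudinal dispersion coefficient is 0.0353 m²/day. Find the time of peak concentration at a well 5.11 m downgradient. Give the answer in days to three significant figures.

For the 1D instantaneous-source solution, setting ∂C/∂t = 0 at fixed x gives v²t² + 2Dt − x² = 0, so t = (√(D² + v²x²) − D)/v².
√(D² + v²x²) = √(0.0353² + 0.136² × 5.11²) = 0.6959; v² = 0.018496.
t = (0.6959 − 0.0353)/0.018496 = 35.7 days (vs. the pure-advection estimate x/v = 37.6 d).

35.7 days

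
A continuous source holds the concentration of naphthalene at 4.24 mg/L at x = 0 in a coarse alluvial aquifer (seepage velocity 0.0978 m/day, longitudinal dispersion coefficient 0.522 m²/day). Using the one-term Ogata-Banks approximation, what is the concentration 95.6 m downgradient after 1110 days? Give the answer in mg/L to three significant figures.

2.75 mg/L

For a continuous step input, C/C₀ ≈ ½·erfc((x−vt)/(2√(Dt))).
vt = 0.0978 × 1110 = 108.558 m and 2√(Dt) = 2√(0.522 × 1110) = 48.14 m.
Argument (x−vt)/(2√(Dt)) = (95.6 − 108.558)/48.14 = -0.2692; ½·erfc(-0.2692) = 0.6483.
C = 4.24 × 0.6483 = 2.75 mg/L.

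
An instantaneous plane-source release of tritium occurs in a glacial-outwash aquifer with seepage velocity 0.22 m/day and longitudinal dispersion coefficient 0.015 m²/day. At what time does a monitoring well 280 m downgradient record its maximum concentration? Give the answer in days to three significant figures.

For the 1D instantaneous-source solution, setting ∂C/∂t = 0 at fixed x gives v²t² + 2Dt − x² = 0, so t = (√(D² + v²x²) − D)/v².
√(D² + v²x²) = √(0.015² + 0.22² × 280²) = 61.60; v² = 0.0484.
t = (61.60 − 0.015)/0.0484 = 1270 days (vs. the pure-advection estimate x/v = 1270 d).

1270 days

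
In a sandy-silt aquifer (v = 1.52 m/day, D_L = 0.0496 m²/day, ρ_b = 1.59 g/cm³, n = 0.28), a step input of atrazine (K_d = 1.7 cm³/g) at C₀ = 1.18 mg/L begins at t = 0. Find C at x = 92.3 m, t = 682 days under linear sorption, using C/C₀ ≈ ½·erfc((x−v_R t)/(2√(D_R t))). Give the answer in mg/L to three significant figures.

Retardation factor R = 1 + ρ_b·K_d/n = 1 + 1.59 × 1.7/0.28 = 10.65.
Sorption retards both mechanisms: v_R = v/R = 0.1427 m/day, D_R = D/R = 0.004657 m²/day.
v_R·t = 0.1427 × 682 = 97.3214 m; 2√(D_R t) = 3.564 m; argument = (92.3 − 97.3214)/3.564 = -1.409.
C = C₀ × ½·erfc(-1.409) = 1.18 × 0.9768 = 1.15 mg/L.

1.15 mg/L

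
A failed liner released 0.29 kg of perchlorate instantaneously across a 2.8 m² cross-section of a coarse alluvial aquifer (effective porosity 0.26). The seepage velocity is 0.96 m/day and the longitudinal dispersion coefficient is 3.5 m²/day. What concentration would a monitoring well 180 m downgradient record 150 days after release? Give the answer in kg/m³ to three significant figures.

For an instantaneous plane source, C(x,t) = M/(n_e·A·√(4πDt)) · exp(−(x−vt)²/(4Dt)), with n_e·A the pore (flow) area.
Plume center vt = 0.96 × 150 = 144 m, so the well at 180 m is 36 m downgradient of the peak.
√(4πDt) = 81.22 m, giving peak height M/(n_e·A·√(4πDt)) = 0.29/(0.26 × 2.8 × 81.22) = 0.004905 kg/m³.
(x−vt)²/(4Dt) = (36)²/(4 × 3.5 × 150) = 0.6171; exp(−0.6171) = 0.5395.
C = 0.004905 × 0.5395 = 0.00265 kg/m³.

0.00265 kg/m³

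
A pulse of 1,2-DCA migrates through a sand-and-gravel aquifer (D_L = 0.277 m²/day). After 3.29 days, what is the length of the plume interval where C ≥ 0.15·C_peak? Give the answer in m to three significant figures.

The plume is Gaussian with σ = √(2Dt) = √(2 × 0.277 × 3.29) = 1.350 m.
C/C_peak = exp(−Δx²/(2σ²)) = 0.15 ⇒ Δx = σ·√(−2 ln 0.15) = 1.350 × 1.948 = 2.630 m.
Width = 2Δx = 5.26 m.

5.26 m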